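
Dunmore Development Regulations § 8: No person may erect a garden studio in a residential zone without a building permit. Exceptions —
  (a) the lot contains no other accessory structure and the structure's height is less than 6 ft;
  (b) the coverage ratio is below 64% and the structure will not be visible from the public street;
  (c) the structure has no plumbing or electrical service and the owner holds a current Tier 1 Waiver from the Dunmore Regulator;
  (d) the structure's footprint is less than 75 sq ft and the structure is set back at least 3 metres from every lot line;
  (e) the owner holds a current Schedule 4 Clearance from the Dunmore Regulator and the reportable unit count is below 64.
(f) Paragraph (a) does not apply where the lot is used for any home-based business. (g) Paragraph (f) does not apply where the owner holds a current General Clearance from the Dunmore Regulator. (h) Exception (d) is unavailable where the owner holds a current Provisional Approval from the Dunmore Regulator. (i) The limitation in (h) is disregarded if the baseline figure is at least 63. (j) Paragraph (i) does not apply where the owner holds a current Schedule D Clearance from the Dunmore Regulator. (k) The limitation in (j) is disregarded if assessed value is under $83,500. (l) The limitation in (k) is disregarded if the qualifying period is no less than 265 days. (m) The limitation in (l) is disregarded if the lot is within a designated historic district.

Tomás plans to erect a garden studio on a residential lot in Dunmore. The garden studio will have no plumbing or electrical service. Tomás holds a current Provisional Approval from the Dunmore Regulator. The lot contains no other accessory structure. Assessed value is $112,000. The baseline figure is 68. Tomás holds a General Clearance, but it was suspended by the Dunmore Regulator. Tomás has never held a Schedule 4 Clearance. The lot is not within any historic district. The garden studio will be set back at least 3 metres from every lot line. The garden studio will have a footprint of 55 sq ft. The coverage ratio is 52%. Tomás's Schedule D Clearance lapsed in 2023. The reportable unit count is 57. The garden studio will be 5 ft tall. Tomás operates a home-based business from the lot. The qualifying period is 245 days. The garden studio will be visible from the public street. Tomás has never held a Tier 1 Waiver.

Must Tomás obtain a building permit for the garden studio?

No — exception (d) applies; Tomás does not need a building permit.

Exception (a): the lot has no other accessory structure; the structure's height is 5 ft, less than the 6 ft limit — every condition holds. But applying paragraphs (f)–(g): (f) operates against (a): a home-based business operates on the lot. (g), which would lift (f), is not engaged — there is no General Clearance in force. (a) is therefore removed.
Exception (b) requires that the structure will not be visible from the public street; but the structure will be visible from the street, so (b) is unavailable.
Exception (c) does not apply: the Tier 1 Waiver is not current.
All of (d)'s requirements are met (the structure's footprint is 55 sq ft, less than the 75 sq ft limit; the setback is at least 3 m on every side). Applying paragraphs (h)–(m): (h) applies (a current Provisional Approval is held), but yields to (i): (i) operates against (h): the baseline figure is 68, meeting the 63 threshold. (j), which would lift (i), is not engaged — no current Schedule D Clearance is held. So (d) applies.
Exception (e) does not apply: there is no Schedule 4 Clearance in force.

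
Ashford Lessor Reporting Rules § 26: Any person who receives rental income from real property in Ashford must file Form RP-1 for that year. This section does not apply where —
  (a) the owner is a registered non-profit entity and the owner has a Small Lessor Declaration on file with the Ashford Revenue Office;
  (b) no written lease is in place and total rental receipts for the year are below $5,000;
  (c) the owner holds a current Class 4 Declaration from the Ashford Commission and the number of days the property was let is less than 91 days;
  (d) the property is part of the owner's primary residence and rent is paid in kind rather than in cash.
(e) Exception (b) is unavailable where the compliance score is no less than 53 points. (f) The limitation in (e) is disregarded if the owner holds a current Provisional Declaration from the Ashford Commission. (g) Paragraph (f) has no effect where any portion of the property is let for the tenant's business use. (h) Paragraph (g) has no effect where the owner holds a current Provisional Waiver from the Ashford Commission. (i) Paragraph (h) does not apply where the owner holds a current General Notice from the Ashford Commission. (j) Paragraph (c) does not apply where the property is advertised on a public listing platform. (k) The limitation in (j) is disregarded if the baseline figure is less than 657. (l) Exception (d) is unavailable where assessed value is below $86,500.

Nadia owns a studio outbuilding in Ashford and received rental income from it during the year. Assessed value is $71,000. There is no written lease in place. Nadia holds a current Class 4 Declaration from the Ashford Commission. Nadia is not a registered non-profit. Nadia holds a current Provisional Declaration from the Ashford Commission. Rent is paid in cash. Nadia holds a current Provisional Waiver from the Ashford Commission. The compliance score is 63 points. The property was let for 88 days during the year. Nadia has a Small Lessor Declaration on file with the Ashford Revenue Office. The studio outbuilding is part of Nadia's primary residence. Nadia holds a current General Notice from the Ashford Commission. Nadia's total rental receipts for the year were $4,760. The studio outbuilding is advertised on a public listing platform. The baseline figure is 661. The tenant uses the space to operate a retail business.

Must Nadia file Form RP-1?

Exception (a) does not apply: Nadia is not a registered non-profit.
Exception (b): there is no written lease; total rental receipts for the year are $4,760, below the $5,000 limit — every condition holds. However, paragraphs (e)–(i) must be considered: (e) operates against (b): the compliance score is 63 points, meeting the 53 points threshold. (f) is engaged (a current Provisional Declaration is held), but is set aside by (g): (g) is engaged — the space is let for business use. (h) is triggered (a current Provisional Waiver is held), but yields to (i): (i) is engaged — a current General Notice is held. So (b) is unavailable.
Exception (c) is satisfied on its face — a current Class 4 Declaration is held; the number of days the property was let is 88 days, less than the 91 days limit. However, paragraphs (j)–(k) must be considered: (j) operates against (c): the property is publicly advertised. (k) does not operate here (the baseline figure is 661, not less than 657), so (j) stands. So (c) is unavailable.
Exception (d) does not apply: rent is paid in cash.
No exception displaces § 26.

Yes — Nadia must file Form RP-1.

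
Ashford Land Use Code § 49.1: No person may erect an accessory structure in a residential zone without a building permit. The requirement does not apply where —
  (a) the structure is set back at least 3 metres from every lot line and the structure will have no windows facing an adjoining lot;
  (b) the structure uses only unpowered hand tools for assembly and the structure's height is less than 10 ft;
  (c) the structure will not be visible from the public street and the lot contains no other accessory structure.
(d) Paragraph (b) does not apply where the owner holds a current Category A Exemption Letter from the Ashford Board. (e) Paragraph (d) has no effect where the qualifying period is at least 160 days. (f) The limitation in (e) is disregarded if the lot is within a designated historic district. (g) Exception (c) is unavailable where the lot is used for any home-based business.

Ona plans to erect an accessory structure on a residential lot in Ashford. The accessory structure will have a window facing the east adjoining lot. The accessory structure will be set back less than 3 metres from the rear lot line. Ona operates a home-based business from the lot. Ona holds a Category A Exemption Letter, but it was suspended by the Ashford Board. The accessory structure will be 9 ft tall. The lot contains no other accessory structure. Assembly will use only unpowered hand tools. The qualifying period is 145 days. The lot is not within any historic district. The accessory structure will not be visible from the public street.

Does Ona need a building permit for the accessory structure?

No — exception (b) applies; Ona does not need a building permit.

Exception (a) fails — the rear setback is under 3 m.
Exception (b)'s conditions are all satisfied: assembly uses only hand tools; the structure's height is 9 ft, less than the 10 ft limit. Under paragraphs (d)–(f): (d) does not operate here — no current Category A Exemption Letter is held. So (b) applies.
Exception (c)'s conditions are all satisfied: the structure will not be visible from the street; the lot has no other accessory structure. However, paragraph (g) must be considered: (g) operates — a home-based business operates on the lot. Exception (c) does not apply.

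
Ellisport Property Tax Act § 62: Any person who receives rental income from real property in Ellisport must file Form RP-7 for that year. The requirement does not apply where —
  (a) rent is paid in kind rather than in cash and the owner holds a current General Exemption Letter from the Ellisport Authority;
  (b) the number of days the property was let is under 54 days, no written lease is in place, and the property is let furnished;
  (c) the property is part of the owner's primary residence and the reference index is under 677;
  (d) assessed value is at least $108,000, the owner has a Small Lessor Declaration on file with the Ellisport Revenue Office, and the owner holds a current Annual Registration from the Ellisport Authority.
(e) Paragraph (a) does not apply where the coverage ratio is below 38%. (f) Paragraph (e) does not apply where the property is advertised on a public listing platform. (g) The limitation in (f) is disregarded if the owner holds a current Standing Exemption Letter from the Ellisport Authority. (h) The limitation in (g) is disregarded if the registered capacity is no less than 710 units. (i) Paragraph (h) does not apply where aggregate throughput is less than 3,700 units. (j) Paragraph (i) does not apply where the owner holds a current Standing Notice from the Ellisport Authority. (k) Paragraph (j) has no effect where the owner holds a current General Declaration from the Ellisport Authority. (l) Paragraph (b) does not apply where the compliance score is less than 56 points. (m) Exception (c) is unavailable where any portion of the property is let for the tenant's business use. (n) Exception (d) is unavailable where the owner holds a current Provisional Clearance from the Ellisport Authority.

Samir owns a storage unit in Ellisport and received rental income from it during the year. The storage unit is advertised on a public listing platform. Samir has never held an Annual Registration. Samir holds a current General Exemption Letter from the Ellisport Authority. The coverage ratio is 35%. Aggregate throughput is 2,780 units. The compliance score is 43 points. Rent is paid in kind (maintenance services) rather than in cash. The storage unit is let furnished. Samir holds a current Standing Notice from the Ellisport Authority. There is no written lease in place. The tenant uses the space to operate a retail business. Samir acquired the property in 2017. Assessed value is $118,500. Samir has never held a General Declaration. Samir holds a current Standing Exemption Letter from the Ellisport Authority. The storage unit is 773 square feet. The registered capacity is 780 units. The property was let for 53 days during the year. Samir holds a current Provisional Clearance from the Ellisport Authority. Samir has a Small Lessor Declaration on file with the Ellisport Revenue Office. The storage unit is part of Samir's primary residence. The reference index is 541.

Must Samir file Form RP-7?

No — exception (a) applies; Samir is not required to file Form RP-7.

All of (a)'s requirements are met (rent is paid in kind; a current General Exemption Letter is held). As to paragraphs (e)–(k): (e) would limit (a) — the coverage ratio is 35%, below the 38% limit — but (f) sets (e) aside: (f) operates against (e): the property is publicly advertised. (g) operates (a current Standing Exemption Letter is held), but is overridden by (h): (h) operates against (g): the registered capacity is 780 units, meeting the 710 units threshold. (i) is triggered (aggregate throughput is 2,780 units, less than the 3,700 units limit), but is displaced by (j): (j) operates — a current Standing Notice is held. (k), which would lift (j), does not operate here — no current General Declaration is held. Exception (a) stands.
Exception (b)'s conditions are all satisfied: the number of days the property was let is 53 days, under the 54 days limit; there is no written lease; the property is let furnished. However, paragraph (l) must be considered: (l) operates against (b): the compliance score is 43 points, less than the 56 points limit. So (b) is unavailable.
Exception (c): the storage unit is part of the primary residence; the reference index is 541, under the 677 limit — every condition holds. But applying paragraph (m): (m) operates against (c): the space is let for business use. (c) is therefore removed.
Exception (d) requires that the owner holds a current Annual Registration from the Ellisport Authority; but the Annual Registration is not current, so (d) is unavailable.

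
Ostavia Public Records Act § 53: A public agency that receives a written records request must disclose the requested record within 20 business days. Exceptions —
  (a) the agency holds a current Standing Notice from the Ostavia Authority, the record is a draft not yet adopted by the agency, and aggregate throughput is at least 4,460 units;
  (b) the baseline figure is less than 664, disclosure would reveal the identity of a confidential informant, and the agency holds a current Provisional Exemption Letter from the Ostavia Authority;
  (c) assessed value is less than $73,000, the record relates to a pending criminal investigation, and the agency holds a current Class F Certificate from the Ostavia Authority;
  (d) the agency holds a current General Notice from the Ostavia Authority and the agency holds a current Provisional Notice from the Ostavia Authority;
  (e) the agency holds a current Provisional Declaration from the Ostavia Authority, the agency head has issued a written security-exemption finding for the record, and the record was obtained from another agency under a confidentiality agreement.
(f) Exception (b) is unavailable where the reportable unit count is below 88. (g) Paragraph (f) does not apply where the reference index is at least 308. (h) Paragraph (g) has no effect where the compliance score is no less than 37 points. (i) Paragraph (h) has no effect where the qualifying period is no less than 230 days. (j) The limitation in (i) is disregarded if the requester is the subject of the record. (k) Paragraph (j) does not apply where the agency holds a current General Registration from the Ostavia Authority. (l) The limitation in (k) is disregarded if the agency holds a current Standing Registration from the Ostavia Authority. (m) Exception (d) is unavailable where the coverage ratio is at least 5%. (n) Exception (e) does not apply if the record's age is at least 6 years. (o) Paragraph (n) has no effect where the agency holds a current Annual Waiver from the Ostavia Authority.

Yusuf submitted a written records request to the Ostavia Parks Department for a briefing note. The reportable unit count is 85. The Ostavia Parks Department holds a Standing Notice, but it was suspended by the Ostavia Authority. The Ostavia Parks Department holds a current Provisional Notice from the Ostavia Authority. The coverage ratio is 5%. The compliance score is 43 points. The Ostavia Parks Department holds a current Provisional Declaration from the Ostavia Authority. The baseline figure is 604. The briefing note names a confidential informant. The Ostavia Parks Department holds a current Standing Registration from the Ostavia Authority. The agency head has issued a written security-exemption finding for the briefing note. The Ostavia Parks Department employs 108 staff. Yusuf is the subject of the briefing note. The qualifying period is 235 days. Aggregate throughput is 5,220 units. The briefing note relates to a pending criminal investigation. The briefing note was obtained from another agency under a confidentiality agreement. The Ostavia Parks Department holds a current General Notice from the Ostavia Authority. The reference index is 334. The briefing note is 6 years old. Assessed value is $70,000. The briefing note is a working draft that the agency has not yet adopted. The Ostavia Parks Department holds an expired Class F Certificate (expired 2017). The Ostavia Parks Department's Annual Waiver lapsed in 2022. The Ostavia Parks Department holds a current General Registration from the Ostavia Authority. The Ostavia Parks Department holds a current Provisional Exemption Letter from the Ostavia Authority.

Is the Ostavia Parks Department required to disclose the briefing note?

Yes — the Ostavia Parks Department must disclose the briefing note.

Exception (a) requires that the agency holds a current Standing Notice from the Ostavia Authority; but the Standing Notice is not current, so (a) is unavailable.
Exception (b) is satisfied on its face — the baseline figure is 604, less than the 664 limit; the briefing note names a confidential informant; a current Provisional Exemption Letter is held. However, paragraphs (f)–(l) must be considered: (f) operates against (b): the reportable unit count is 85, below the 88 limit. (g) is engaged (the reference index is 334, meeting the 308 threshold), but is set aside by (h): (h) operates against (g): the compliance score is 43 points, meeting the 37 points threshold. (i) would limit (h) — the qualifying period is 235 days, meeting the 230 days threshold — but (j) sets (i) aside: (j) operates against (i): Yusuf is the subject of the briefing note. (k) would limit (j) — a current General Registration is held — but (l) sets (k) aside: (l) operates against (k): a current Standing Registration is held. (b) is therefore removed.
Exception (c) fails — there is no Class F Certificate in force.
Exception (d)'s conditions are all satisfied: a current General Notice is held; a current Provisional Notice is held. But applying paragraph (m): (m) is engaged — the coverage ratio is 5%, meeting the 5% threshold. (d) is therefore removed.
Exception (e)'s conditions are all satisfied: a current Provisional Declaration is held; a written security-exemption finding has been issued; the briefing note was obtained under a confidentiality agreement. But applying paragraphs (n)–(o): (n) applies — the record's age is 6 years, meeting the 6 years threshold. (o) does not operate here (no current Annual Waiver is held), so (n) stands. Exception (e) does not apply.
No exception displaces § 53.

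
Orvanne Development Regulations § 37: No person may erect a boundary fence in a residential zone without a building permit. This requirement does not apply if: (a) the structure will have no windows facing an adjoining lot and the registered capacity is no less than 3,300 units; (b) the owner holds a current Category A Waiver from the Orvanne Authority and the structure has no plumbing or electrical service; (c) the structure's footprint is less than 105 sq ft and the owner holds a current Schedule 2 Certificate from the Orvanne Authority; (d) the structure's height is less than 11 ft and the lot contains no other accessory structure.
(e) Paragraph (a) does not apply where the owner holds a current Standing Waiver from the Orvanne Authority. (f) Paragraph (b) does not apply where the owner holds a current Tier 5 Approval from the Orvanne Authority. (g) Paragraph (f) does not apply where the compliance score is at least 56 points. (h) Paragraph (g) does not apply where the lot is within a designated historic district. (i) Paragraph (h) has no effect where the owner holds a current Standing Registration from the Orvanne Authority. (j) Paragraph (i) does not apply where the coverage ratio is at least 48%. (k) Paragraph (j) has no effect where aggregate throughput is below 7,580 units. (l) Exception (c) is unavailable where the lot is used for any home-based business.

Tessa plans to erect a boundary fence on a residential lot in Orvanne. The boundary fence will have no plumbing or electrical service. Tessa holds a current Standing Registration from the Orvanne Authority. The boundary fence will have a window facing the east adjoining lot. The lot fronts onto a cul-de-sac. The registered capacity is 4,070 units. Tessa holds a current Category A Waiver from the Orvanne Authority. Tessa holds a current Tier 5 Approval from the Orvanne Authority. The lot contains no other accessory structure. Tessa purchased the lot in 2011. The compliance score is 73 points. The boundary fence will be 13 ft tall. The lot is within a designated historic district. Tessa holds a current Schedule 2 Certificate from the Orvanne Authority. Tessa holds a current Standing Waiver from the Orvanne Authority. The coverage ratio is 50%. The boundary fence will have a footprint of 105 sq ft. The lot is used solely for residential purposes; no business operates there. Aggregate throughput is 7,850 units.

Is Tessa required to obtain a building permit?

Exception (a) does not apply: a window faces an adjoining lot.
Exception (b)'s conditions are all satisfied: a current Category A Waiver is held; there is no plumbing or electrical service. But applying paragraphs (f)–(k): (f) operates against (b): a current Tier 5 Approval is held. (g) applies (the compliance score is 73 points, meeting the 56 points threshold), but yields to (h): (h) is engaged — the lot is in a historic district. (i) would limit (h) — a current Standing Registration is held — but (j) sets (i) aside: (j) applies — the coverage ratio is 50%, meeting the 48% threshold. (k), which would lift (j), does not operate here — aggregate throughput is 7,850 units, not below 7,580 units. (b) is therefore removed.
Exception (c) fails — the structure's footprint is 105 sq ft, not less than 105 sq ft.
Exception (d) does not apply: the structure's height is 13 ft, not less than 11 ft.
None of the exceptions is available; § 37 applies in full.

Yes — Tessa must obtain a building permit.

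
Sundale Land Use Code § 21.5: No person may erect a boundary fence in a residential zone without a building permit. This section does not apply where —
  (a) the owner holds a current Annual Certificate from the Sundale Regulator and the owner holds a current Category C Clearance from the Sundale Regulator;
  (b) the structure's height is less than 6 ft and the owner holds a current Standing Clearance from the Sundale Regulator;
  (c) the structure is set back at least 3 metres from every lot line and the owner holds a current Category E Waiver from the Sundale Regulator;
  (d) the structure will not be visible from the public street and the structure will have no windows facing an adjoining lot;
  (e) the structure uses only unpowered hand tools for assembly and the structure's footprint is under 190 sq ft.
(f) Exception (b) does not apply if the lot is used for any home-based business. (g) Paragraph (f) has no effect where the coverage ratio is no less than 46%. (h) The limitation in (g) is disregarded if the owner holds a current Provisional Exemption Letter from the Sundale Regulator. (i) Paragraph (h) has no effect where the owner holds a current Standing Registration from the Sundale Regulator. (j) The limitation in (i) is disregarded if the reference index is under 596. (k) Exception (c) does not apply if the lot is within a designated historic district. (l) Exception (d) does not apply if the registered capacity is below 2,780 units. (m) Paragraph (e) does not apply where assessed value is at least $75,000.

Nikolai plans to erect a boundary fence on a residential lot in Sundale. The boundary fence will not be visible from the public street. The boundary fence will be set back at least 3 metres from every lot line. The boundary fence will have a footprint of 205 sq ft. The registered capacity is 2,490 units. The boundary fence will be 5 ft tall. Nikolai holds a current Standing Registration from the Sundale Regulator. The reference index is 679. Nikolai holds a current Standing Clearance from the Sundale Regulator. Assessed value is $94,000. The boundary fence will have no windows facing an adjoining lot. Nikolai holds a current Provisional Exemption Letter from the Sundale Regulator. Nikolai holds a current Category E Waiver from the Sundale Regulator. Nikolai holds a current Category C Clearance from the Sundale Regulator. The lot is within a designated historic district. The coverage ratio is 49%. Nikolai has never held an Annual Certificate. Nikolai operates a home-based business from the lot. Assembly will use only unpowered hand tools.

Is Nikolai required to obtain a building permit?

No — exception (b) applies; Nikolai does not need a building permit.

Exception (a) requires that the owner holds a current Annual Certificate from the Sundale Regulator; but no current Annual Certificate is held, so (a) is unavailable.
Exception (b)'s conditions are all satisfied: the structure's height is 5 ft, less than the 6 ft limit; a current Standing Clearance is held. Under paragraphs (f)–(j): (f) operates (a home-based business operates on the lot), but is displaced by (g): (g) applies — the coverage ratio is 49%, meeting the 46% threshold. (h) would limit (g) — a current Provisional Exemption Letter is held — but (i) sets (h) aside: (i) operates against (h): a current Standing Registration is held. (j), which would lift (i), is inapplicable — the reference index is 679, not under 596. So (b) applies.
Exception (c): the setback is at least 3 m on every side; a current Category E Waiver is held — every condition holds. Turning to paragraph (k): (k) is triggered — the lot is in a historic district. Exception (c) does not apply.
Exception (d)'s conditions are all satisfied: the structure will not be visible from the street; no windows face an adjoining lot. Turning to paragraph (l): (l) is triggered — the registered capacity is 2,490 units, below the 2,780 units limit. Exception (d) does not apply.
Exception (e) does not apply: the structure's footprint is 205 sq ft, not under 190 sq ft.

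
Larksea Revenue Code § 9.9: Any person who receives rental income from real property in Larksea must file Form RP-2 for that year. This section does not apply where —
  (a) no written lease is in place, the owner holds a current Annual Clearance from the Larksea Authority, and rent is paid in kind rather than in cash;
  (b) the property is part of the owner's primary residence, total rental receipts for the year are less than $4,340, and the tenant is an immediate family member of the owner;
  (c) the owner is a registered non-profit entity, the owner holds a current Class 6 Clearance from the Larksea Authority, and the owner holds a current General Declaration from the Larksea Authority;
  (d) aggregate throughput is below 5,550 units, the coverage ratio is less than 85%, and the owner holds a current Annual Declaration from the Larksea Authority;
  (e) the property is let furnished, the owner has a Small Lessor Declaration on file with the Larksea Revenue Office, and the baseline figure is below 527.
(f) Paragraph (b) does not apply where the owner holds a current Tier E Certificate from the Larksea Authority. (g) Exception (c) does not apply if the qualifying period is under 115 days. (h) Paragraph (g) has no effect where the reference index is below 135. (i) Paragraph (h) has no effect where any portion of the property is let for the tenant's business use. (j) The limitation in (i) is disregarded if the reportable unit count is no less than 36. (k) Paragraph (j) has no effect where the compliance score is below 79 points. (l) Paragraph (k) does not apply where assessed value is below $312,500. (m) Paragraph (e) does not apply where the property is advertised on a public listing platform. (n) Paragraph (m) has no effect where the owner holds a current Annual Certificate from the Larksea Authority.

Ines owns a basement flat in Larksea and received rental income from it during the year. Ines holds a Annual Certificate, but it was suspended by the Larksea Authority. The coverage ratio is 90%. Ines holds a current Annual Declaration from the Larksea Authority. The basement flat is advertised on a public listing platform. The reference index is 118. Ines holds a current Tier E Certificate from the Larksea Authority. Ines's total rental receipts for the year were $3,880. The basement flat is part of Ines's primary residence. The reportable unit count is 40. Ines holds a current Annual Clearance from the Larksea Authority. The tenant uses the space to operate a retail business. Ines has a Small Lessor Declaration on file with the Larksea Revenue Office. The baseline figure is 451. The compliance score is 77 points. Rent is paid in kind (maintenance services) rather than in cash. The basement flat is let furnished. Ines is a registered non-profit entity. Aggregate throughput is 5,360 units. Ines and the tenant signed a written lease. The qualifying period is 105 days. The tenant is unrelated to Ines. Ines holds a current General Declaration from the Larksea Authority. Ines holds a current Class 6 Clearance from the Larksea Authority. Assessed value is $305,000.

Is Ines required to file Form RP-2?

No — exception (c) applies; Ines is not required to file Form RP-2.

Exception (a) fails — a written lease is in place.
Exception (b) fails — the tenant is unrelated to the owner.
Exception (c) is satisfied on its face — Ines is a registered non-profit; a current Class 6 Clearance is held; a current General Declaration is held. Considering the limiting provisions: (g) applies (the qualifying period is 105 days, under the 115 days limit), but is set aside by (h): (h) is triggered — the reference index is 118, below the 135 limit. (i) is triggered (the space is let for business use), but is displaced by (j): (j) operates — the reportable unit count is 40, meeting the 36 threshold. (k) is triggered (the compliance score is 77 points, below the 79 points limit), but is displaced by (l): (l) operates — assessed value is $305,000, below the $312,500 limit. (c) remains available.
Exception (d) requires that the coverage ratio is less than 85%; but the coverage ratio is 90%, not less than 85%, so (d) is unavailable.
Exception (e)'s conditions are all satisfied: the property is let furnished; a Small Lessor Declaration is on file; the baseline figure is 451, below the 527 limit. However, paragraphs (m)–(n) must be considered: (m) operates against (e): the property is publicly advertised. (n) is not triggered (the Annual Certificate is not current), so (m) stands. Exception (e) does not apply.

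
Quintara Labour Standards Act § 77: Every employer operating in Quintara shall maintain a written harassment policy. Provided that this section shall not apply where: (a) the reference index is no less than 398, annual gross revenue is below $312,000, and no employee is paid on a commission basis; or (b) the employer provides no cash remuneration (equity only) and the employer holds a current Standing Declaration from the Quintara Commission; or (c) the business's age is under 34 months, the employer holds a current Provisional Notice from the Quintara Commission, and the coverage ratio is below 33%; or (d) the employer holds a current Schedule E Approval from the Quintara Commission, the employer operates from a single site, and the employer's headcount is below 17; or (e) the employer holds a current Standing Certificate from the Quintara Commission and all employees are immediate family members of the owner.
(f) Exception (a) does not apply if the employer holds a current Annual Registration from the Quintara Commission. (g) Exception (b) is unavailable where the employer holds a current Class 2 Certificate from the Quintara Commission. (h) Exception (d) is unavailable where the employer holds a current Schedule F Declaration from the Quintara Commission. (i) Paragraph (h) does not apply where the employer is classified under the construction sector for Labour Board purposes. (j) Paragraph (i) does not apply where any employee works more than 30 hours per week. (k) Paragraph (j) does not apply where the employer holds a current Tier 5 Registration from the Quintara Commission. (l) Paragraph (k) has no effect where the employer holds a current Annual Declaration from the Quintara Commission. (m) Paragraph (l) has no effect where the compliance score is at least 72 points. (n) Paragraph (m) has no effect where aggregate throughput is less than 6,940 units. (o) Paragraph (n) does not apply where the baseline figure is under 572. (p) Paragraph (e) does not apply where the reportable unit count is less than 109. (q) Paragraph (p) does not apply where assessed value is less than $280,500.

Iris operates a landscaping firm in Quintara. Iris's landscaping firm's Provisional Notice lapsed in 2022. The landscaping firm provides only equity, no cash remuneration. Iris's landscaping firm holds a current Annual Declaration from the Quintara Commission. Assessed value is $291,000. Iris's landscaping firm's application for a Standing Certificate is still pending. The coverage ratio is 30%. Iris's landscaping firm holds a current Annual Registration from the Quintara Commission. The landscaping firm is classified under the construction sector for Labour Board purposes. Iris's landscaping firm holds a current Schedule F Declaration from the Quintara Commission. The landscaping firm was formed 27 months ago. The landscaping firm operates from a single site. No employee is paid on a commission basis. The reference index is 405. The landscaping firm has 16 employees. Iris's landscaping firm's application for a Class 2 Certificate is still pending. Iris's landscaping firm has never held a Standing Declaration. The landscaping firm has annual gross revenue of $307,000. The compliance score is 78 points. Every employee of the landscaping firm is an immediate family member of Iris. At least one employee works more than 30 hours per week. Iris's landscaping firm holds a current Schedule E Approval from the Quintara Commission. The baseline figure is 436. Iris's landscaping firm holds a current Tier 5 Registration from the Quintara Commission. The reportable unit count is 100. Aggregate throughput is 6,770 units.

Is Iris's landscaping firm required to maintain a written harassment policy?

No — exception (d) applies; Iris's landscaping firm is not required to maintain a written harassment policy.

Exception (a)'s conditions are all satisfied: the reference index is 405, meeting the 398 threshold; annual gross revenue is $307,000, below the $312,000 limit; no employee is paid on commission. Turning to paragraph (f): (f) operates — a current Annual Registration is held. (a) is therefore removed.
Exception (b) requires that the employer holds a current Standing Declaration from the Quintara Commission; but the Standing Declaration is not current, so (b) is unavailable.
Exception (c) requires that the employer holds a current Provisional Notice from the Quintara Commission; but the Provisional Notice is not current, so (c) is unavailable.
Exception (d) is satisfied on its face — a current Schedule E Approval is held; the employer operates from a single site; the employer's headcount is 16, below the 17 limit. Applying paragraphs (h)–(o): (h) applies (a current Schedule F Declaration is held), but is displaced by (i): (i) operates against (h): the landscaping firm is classified under the construction sector. (j) would limit (i) — at least one employee exceeds 30 hours/week — but (k) sets (j) aside: (k) operates — a current Tier 5 Registration is held. (l) is triggered (a current Annual Declaration is held), but is itself disapplied by (m): (m) operates — the compliance score is 78 points, meeting the 72 points threshold. (n) applies (aggregate throughput is 6,770 units, less than the 6,940 units limit), but is displaced by (o): (o) is engaged — the baseline figure is 436, under the 572 limit. So (d) applies.
Exception (e) fails — no current Standing Certificate is held.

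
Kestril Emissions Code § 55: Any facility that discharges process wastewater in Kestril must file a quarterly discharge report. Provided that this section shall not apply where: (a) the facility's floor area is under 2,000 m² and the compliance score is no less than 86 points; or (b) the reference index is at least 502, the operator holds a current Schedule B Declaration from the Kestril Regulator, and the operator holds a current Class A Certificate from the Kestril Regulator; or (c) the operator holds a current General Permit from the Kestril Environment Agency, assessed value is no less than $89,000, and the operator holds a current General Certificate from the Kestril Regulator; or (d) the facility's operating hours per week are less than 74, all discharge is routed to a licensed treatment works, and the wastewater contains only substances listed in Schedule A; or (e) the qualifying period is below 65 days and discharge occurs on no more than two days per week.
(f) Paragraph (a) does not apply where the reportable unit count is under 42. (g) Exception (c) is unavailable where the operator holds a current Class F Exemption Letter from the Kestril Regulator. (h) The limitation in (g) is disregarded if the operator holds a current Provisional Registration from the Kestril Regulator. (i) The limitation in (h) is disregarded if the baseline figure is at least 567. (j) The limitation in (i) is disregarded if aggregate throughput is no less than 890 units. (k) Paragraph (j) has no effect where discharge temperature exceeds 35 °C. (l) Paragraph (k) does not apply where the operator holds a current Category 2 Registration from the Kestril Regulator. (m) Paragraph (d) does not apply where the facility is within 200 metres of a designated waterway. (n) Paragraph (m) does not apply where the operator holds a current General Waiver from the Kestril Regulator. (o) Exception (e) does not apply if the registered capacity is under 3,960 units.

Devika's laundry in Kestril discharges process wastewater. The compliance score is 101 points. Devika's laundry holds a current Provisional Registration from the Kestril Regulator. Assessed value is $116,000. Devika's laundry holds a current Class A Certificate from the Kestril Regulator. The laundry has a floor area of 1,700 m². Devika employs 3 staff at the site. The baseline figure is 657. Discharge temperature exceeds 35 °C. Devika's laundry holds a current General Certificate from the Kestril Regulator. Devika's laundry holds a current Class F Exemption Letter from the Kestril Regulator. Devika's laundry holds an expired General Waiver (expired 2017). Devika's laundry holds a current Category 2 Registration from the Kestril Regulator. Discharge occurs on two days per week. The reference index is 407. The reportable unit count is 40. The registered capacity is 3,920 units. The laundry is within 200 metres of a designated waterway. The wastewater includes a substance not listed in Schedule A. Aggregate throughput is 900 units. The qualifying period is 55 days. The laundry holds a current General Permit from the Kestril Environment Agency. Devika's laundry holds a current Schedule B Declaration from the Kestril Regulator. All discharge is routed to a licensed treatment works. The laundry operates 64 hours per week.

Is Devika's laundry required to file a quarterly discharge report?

Exception (a): the facility's floor area is 1,700 m², under the 2,000 m² limit; the compliance score is 101 points, meeting the 86 points threshold — every condition holds. But: (f) operates against (a): the reportable unit count is 40, under the 42 limit. (a) is therefore removed.
Exception (b) does not apply: the reference index is 407, short of 502.
Exception (c)'s conditions are all satisfied: a current General Permit is held; assessed value is $116,000, meeting the $89,000 threshold; a current General Certificate is held. Under paragraphs (g)–(l): (g) is triggered (a current Class F Exemption Letter is held), but is overridden by (h): (h) operates against (g): a current Provisional Registration is held. (i) operates (the baseline figure is 657, meeting the 567 threshold), but is set aside by (j): (j) applies — aggregate throughput is 900 units, meeting the 890 units threshold. (k) would limit (j) — discharge temperature exceeds 35 °C — but (l) sets (k) aside: (l) operates against (k): a current Category 2 Registration is held. So (c) applies.
Exception (d) requires that the wastewater contains only substances listed in Schedule A; but the wastewater includes a non-Schedule-A substance, so (d) is unavailable.
All of (e)'s requirements are met (the qualifying period is 55 days, below the 65 days limit; discharge occurs on no more than two days per week). But applying paragraph (o): (o) operates — the registered capacity is 3,920 units, under the 3,960 units limit. So (e) is unavailable.

No — exception (c) applies; Devika's laundry is not required to file a quarterly discharge report.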